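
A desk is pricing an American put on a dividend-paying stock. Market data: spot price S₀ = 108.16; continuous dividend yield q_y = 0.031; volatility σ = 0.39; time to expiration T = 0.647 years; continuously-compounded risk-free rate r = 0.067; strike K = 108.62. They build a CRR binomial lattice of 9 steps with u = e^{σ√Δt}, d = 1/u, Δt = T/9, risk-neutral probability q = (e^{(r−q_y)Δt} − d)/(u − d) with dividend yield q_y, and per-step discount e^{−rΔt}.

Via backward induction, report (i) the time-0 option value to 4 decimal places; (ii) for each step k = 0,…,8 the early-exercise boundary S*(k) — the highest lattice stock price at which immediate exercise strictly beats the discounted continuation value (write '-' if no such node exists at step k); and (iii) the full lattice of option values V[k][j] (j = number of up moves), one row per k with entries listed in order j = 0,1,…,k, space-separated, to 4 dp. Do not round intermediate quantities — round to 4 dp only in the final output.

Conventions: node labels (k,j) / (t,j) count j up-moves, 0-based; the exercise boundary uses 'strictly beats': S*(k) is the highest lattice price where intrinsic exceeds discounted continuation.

Δt=0.07189  u=1.11023  d=0.90071  q=0.48625  discount=0.99520
step 9 (expiry): payoffs max(K−S,0) = 66.4163 56.5993 44.4988 29.5835 11.1987 0.0000 0.0000 0.0000 0.0000 0.0000
step 8: (k=8,j=0): S=46.8558, K−S=61.7642, hold=61.3466 ⇒ V=61.7642 exercise | (k=8,j=1): S=57.7549, K−S=50.8651, hold=50.4717 ⇒ V=50.8651 exercise | (k=8,j=2): S=71.1893, K−S=37.4307, hold=37.0672 ⇒ V=37.4307 exercise | (k=8,j=3): S=87.7487, K−S=20.8713, hold=20.5447 ⇒ V=20.8713 exercise | (k=8,j=4): S=108.1600, K−S=0.4600, hold=5.7257 ⇒ V=5.7257 continue | (k=8,j=5): S=133.3192, K−S=0.0000, hold=0.0000 ⇒ V=0.0000 continue | (k=8,j=6): S=164.3306, K−S=0.0000, hold=0.0000 ⇒ V=0.0000 continue | (k=8,j=7): S=202.5557, K−S=0.0000, hold=0.0000 ⇒ V=0.0000 continue | (k=8,j=8): S=249.6723, K−S=0.0000, hold=0.0000 ⇒ V=0.0000 continue  boundary S*=87.7487
step 7: (k=7,j=0): S=52.0207, K−S=56.5993, hold=56.1932 ⇒ V=56.5993 exercise | (k=7,j=1): S=64.1212, K−S=44.4988, hold=44.1196 ⇒ V=44.4988 exercise | (k=7,j=2): S=79.0365, K−S=29.5835, hold=29.2375 ⇒ V=29.5835 exercise | (k=7,j=3): S=97.4213, K−S=11.1987, hold=13.4418 ⇒ V=13.4418 continue | (k=7,j=4): S=120.0825, K−S=0.0000, hold=2.9274 ⇒ V=2.9274 continue | (k=7,j=5): S=148.0149, K−S=0.0000, hold=0.0000 ⇒ V=0.0000 continue | (k=7,j=6): S=182.4448, K−S=0.0000, hold=0.0000 ⇒ V=0.0000 continue | (k=7,j=7): S=224.8834, K−S=0.0000, hold=0.0000 ⇒ V=0.0000 continue  boundary S*=79.0365
step 6: (k=6,j=0): S=57.7549, K−S=50.8651, hold=50.4717 ⇒ V=50.8651 exercise | (k=6,j=1): S=71.1893, K−S=37.4307, hold=37.0672 ⇒ V=37.4307 exercise | (k=6,j=2): S=87.7487, K−S=20.8713, hold=21.6302 ⇒ V=21.6302 continue | (k=6,j=3): S=108.1600, K−S=0.4600, hold=8.2892 ⇒ V=8.2892 continue | (k=6,j=4): S=133.3192, K−S=0.0000, hold=1.4967 ⇒ V=1.4967 continue | (k=6,j=5): S=164.3306, K−S=0.0000, hold=0.0000 ⇒ V=0.0000 continue | (k=6,j=6): S=202.5557, K−S=0.0000, hold=0.0000 ⇒ V=0.0000 continue  boundary S*=71.1893
step 5: (k=5,j=0): S=64.1212, K−S=44.4988, hold=44.1196 ⇒ V=44.4988 exercise | (k=5,j=1): S=79.0365, K−S=29.5835, hold=29.6047 ⇒ V=29.6047 continue | (k=5,j=2): S=97.4213, K−S=11.1987, hold=15.0704 ⇒ V=15.0704 continue | (k=5,j=3): S=120.0825, K−S=0.0000, hold=4.9624 ⇒ V=4.9624 continue | (k=5,j=4): S=148.0149, K−S=0.0000, hold=0.7653 ⇒ V=0.7653 continue | (k=5,j=5): S=182.4448, K−S=0.0000, hold=0.0000 ⇒ V=0.0000 continue  boundary S*=64.1212
step 4: (k=4,j=0): S=71.1893, K−S=37.4307, hold=37.0775 ⇒ V=37.4307 exercise | (k=4,j=1): S=87.7487, K−S=20.8713, hold=22.4291 ⇒ V=22.4291 continue | (k=4,j=2): S=108.1600, K−S=0.4600, hold=10.1066 ⇒ V=10.1066 continue | (k=4,j=3): S=133.3192, K−S=0.0000, hold=2.9075 ⇒ V=2.9075 continue | (k=4,j=4): S=164.3306, K−S=0.0000, hold=0.3913 ⇒ V=0.3913 continue  boundary S*=71.1893
step 3: (k=3,j=0): S=79.0365, K−S=29.5835, hold=29.9914 ⇒ V=29.9914 continue | (k=3,j=1): S=97.4213, K−S=11.1987, hold=16.3583 ⇒ V=16.3583 continue | (k=3,j=2): S=120.0825, K−S=0.0000, hold=6.5743 ⇒ V=6.5743 continue | (k=3,j=3): S=148.0149, K−S=0.0000, hold=1.6759 ⇒ V=1.6759 continue  boundary S*=-
step 2: (k=2,j=0): S=87.7487, K−S=20.8713, hold=23.2500 ⇒ V=23.2500 continue | (k=2,j=1): S=108.1600, K−S=0.4600, hold=11.5451 ⇒ V=11.5451 continue | (k=2,j=2): S=133.3192, K−S=0.0000, hold=4.1723 ⇒ V=4.1723 continue  boundary S*=-
step 1: (k=1,j=0): S=97.4213, K−S=11.1987, hold=17.4741 ⇒ V=17.4741 continue | (k=1,j=1): S=120.0825, K−S=0.0000, hold=7.9218 ⇒ V=7.9218 continue  boundary S*=-
step 0: (k=0,j=0): S=108.1600, K−S=0.4600, hold=12.7677 ⇒ V=12.7677 continue  boundary S*=-

price = 12.7677
boundary = - - - - 71.1893 64.1212 71.1893 79.0365 87.7487
tree:
12.7677
17.4741 7.9218
23.2500 11.5451 4.1723
29.9914 16.3583 6.5743 1.6759
37.4307 22.4291 10.1066 2.9075 0.3913
44.4988 29.6047 15.0704 4.9624 0.7653 0.0000
50.8651 37.4307 21.6302 8.2892 1.4967 0.0000 0.0000
56.5993 44.4988 29.5835 13.4418 2.9274 0.0000 0.0000 0.0000
61.7642 50.8651 37.4307 20.8713 5.7257 0.0000 0.0000 0.0000 0.0000
66.4163 56.5993 44.4988 29.5835 11.1987 0.0000 0.0000 0.0000 0.0000 0.0000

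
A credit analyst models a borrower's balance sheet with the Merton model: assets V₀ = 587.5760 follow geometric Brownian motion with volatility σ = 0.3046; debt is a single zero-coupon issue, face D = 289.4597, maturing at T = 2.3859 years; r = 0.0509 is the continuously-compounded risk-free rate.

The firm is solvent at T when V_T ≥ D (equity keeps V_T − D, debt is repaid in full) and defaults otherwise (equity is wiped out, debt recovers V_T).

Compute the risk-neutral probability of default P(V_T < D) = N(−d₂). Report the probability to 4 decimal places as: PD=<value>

PD=0.0633

Apply the equity-as-call identities (strike 289.4597, horizon 2.3859 years):
d₁ = [ln(V₀/D) + (r + σ²/2)T] / (σ√T)
   = [ln(587.5760/289.4597) + (0.0509 + 0.5·0.3046²)·2.3859] / (0.3046·√2.3859)
   = [0.707990 + 0.232126] / 0.470496 = 1.998136
d₂ = d₁ − σ√T = 1.998136 − 0.470496 = 1.527640
risk-neutral PD = N(−d₂) = N(-1.527640) = 0.063301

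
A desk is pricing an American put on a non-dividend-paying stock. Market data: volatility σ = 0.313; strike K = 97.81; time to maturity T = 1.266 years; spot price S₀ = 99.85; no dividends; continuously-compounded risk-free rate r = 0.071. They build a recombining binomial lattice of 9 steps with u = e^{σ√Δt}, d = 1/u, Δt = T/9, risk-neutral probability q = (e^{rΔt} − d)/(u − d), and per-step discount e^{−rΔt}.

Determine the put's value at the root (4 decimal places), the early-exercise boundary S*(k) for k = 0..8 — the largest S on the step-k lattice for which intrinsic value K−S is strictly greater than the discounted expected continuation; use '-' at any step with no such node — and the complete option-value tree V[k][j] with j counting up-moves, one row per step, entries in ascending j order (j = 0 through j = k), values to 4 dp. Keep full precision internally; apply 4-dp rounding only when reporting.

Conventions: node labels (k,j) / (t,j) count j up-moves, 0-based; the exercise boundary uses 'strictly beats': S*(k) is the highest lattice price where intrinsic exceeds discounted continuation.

price = 9.7903
boundary = - - - 70.2101 62.4333 70.2101 62.4333 70.2101 78.9555
tree:
9.7903
14.2426 5.7607
20.1400 8.9303 2.8685
27.5999 13.4616 4.8091 1.0848
35.3767 19.6408 7.8666 2.0045 0.2342
42.2920 27.5999 12.4794 3.6474 0.4861 0.0000
48.4414 35.3767 19.0380 6.5057 1.0089 0.0000 0.0000
53.9096 42.2920 27.5999 11.2933 2.0940 0.0000 0.0000 0.0000
58.7722 48.4414 35.3767 18.8545 4.3459 0.0000 0.0000 0.0000 0.0000
63.0962 53.9096 42.2920 27.5999 9.0198 0.0000 0.0000 0.0000 0.0000 0.0000

params: Δt=0.14067 u=1.12456 d=0.88924 q=0.51334 e^(-rΔt)=0.99006
t_9 payoffs: 63.0962 53.9096 42.2920 27.5999 9.0198 0.0000 0.0000 0.0000 0.0000 0.0000
t_8: node(8,0) S=39.0378 payoff=58.7722 vs cont=57.8002 → 58.7722 [stop]  node(8,1) S=49.3686 payoff=48.4414 vs cont=47.4694 → 48.4414 [stop]  node(8,2) S=62.4333 payoff=35.3767 vs cont=34.4047 → 35.3767 [stop]  node(8,3) S=78.9555 payoff=18.8545 vs cont=17.8825 → 18.8545 [stop]  node(8,4) S=99.8500 payoff=0.0000 vs cont=4.3459 → 4.3459 [wait]  node(8,5) S=126.2740 payoff=0.0000 vs cont=0.0000 → 0.0000 [wait]  node(8,6) S=159.6907 payoff=0.0000 vs cont=0.0000 → 0.0000 [wait]  node(8,7) S=201.9507 payoff=0.0000 vs cont=0.0000 → 0.0000 [wait]  node(8,8) S=255.3942 payoff=0.0000 vs cont=0.0000 → 0.0000 [wait]  ⇒ S*(8)=78.9555
t_7: node(7,0) S=43.9004 payoff=53.9096 vs cont=52.9376 → 53.9096 [stop]  node(7,1) S=55.5180 payoff=42.2920 vs cont=41.3200 → 42.2920 [stop]  node(7,2) S=70.2101 payoff=27.5999 vs cont=26.6279 → 27.5999 [stop]  node(7,3) S=88.7902 payoff=9.0198 vs cont=11.2933 → 11.2933 [wait]  node(7,4) S=112.2874 payoff=0.0000 vs cont=2.0940 → 2.0940 [wait]  node(7,5) S=142.0027 payoff=0.0000 vs cont=0.0000 → 0.0000 [wait]  node(7,6) S=179.5818 payoff=0.0000 vs cont=0.0000 → 0.0000 [wait]  node(7,7) S=227.1058 payoff=0.0000 vs cont=0.0000 → 0.0000 [wait]  ⇒ S*(7)=70.2101
t_6: node(6,0) S=49.3686 payoff=48.4414 vs cont=47.4694 → 48.4414 [stop]  node(6,1) S=62.4333 payoff=35.3767 vs cont=34.4047 → 35.3767 [stop]  node(6,2) S=78.9555 payoff=18.8545 vs cont=19.0380 → 19.0380 [wait]  node(6,3) S=99.8500 payoff=0.0000 vs cont=6.5057 → 6.5057 [wait]  node(6,4) S=126.2740 payoff=0.0000 vs cont=1.0089 → 1.0089 [wait]  node(6,5) S=159.6907 payoff=0.0000 vs cont=0.0000 → 0.0000 [wait]  node(6,6) S=201.9507 payoff=0.0000 vs cont=0.0000 → 0.0000 [wait]  ⇒ S*(6)=62.4333
t_5: node(5,0) S=55.5180 payoff=42.2920 vs cont=41.3200 → 42.2920 [stop]  node(5,1) S=70.2101 payoff=27.5999 vs cont=26.7212 → 27.5999 [stop]  node(5,2) S=88.7902 payoff=9.0198 vs cont=12.4794 → 12.4794 [wait]  node(5,3) S=112.2874 payoff=0.0000 vs cont=3.6474 → 3.6474 [wait]  node(5,4) S=142.0027 payoff=0.0000 vs cont=0.4861 → 0.4861 [wait]  node(5,5) S=179.5818 payoff=0.0000 vs cont=0.0000 → 0.0000 [wait]  ⇒ S*(5)=70.2101
t_4: node(4,0) S=62.4333 payoff=35.3767 vs cont=34.4047 → 35.3767 [stop]  node(4,1) S=78.9555 payoff=18.8545 vs cont=19.6408 → 19.6408 [wait]  node(4,2) S=99.8500 payoff=0.0000 vs cont=7.8666 → 7.8666 [wait]  node(4,3) S=126.2740 payoff=0.0000 vs cont=2.0045 → 2.0045 [wait]  node(4,4) S=159.6907 payoff=0.0000 vs cont=0.2342 → 0.2342 [wait]  ⇒ S*(4)=62.4333
t_3: node(3,0) S=70.2101 payoff=27.5999 vs cont=27.0276 → 27.5999 [stop]  node(3,1) S=88.7902 payoff=9.0198 vs cont=13.4616 → 13.4616 [wait]  node(3,2) S=112.2874 payoff=0.0000 vs cont=4.8091 → 4.8091 [wait]  node(3,3) S=142.0027 payoff=0.0000 vs cont=1.0848 → 1.0848 [wait]  ⇒ S*(3)=70.2101
t_2: node(2,0) S=78.9555 payoff=18.8545 vs cont=20.1400 → 20.1400 [wait]  node(2,1) S=99.8500 payoff=0.0000 vs cont=8.9303 → 8.9303 [wait]  node(2,2) S=126.2740 payoff=0.0000 vs cont=2.8685 → 2.8685 [wait]  ⇒ S*(2)=-
t_1: node(1,0) S=88.7902 payoff=9.0198 vs cont=14.2426 → 14.2426 [wait]  node(1,1) S=112.2874 payoff=0.0000 vs cont=5.7607 → 5.7607 [wait]  ⇒ S*(1)=-
t_0: node(0,0) S=99.8500 payoff=0.0000 vs cont=9.7903 → 9.7903 [wait]  ⇒ S*(0)=-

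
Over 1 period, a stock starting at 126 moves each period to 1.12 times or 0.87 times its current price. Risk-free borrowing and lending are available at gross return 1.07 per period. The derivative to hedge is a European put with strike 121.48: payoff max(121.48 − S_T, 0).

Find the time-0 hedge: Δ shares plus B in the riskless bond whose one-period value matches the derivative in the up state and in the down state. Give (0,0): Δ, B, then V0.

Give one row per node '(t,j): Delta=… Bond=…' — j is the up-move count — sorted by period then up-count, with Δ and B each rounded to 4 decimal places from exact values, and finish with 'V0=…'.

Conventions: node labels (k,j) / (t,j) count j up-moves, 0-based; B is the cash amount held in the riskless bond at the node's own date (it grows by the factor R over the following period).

The replicating-portfolio and risk-neutral prices coincide; use p* = (1.07−0.87)/(1.12−0.87) = 0.8000 for the latter.
Expiry values: V(1,0)=11.8600, V(1,1)=0.0000
(0,0): S=126.0000. Δ = (V_up−V_dn)/(S_up−S_dn) = (0.0000−11.8600)/(141.1200−109.6200) = -0.3765. V = [p*·0.0000 + (1−p*)·11.8600]/1.07 = 2.2168. B = V − Δ·S = 49.6568.
Verification: the root portfolio costs Δ(0,0)·S0 + B(0,0) = 2.2168, matching V0.

(0,0): Delta=-0.3765 Bond=49.6568
V0=2.2168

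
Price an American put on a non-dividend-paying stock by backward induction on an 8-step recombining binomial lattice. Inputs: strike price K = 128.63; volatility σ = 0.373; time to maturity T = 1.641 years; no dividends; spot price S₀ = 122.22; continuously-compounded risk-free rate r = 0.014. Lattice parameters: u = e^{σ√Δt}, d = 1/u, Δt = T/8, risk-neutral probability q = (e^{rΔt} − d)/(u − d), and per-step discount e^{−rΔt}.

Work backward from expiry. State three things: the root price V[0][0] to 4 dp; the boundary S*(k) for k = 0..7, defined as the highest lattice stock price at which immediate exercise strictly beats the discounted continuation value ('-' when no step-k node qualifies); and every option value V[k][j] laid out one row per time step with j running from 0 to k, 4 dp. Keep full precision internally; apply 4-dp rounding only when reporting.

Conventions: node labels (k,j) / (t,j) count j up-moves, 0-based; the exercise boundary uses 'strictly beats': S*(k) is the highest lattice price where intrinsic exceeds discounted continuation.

Δt=0.20513, u=1.18404, d=0.84456, q=0.46634, disc=e^(-rΔt)=0.99713
k=8 terminal: V=max(K-S,0) → 96.9924 84.2754 66.4468 41.4518 6.4100 0.0000 0.0000 0.0000 0.0000
k=7: j=0 S=37.4603 intr=91.1697 cont=90.8008 V=91.1697[EX]; j=1 S=52.5177 intr=76.1123 cont=75.7434 V=76.1123[EX]; j=2 S=73.6276 intr=55.0024 cont=54.6336 V=55.0024[EX]; j=3 S=103.2226 intr=25.4074 cont=25.0385 V=25.4074[EX]; j=4 S=144.7137 intr=0.0000 cont=3.4110 V=3.4110[hold]; j=5 S=202.8823 intr=0.0000 cont=0.0000 V=0.0000[hold]; j=6 S=284.4322 intr=0.0000 cont=0.0000 V=0.0000[hold]; j=7 S=398.7615 intr=0.0000 cont=0.0000 V=0.0000[hold]  S*(7)=103.2226
k=6: j=0 S=44.3546 intr=84.2754 cont=83.9065 V=84.2754[EX]; j=1 S=62.1832 intr=66.4468 cont=66.0779 V=66.4468[EX]; j=2 S=87.1782 intr=41.4518 cont=41.0830 V=41.4518[EX]; j=3 S=122.2200 intr=6.4100 cont=15.1062 V=15.1062[hold]; j=4 S=171.3471 intr=0.0000 cont=1.8151 V=1.8151[hold]; j=5 S=240.2212 intr=0.0000 cont=0.0000 V=0.0000[hold]; j=6 S=336.7798 intr=0.0000 cont=0.0000 V=0.0000[hold]  S*(6)=87.1782
k=5: j=0 S=52.5177 intr=76.1123 cont=75.7434 V=76.1123[EX]; j=1 S=73.6276 intr=55.0024 cont=54.6336 V=55.0024[EX]; j=2 S=103.2226 intr=25.4074 cont=29.0822 V=29.0822[hold]; j=3 S=144.7137 intr=0.0000 cont=8.8825 V=8.8825[hold]; j=4 S=202.8823 intr=0.0000 cont=0.9659 V=0.9659[hold]; j=5 S=284.4322 intr=0.0000 cont=0.0000 V=0.0000[hold]  S*(5)=73.6276
k=4: j=0 S=62.1832 intr=66.4468 cont=66.0779 V=66.4468[EX]; j=1 S=87.1782 intr=41.4518 cont=42.7918 V=42.7918[hold]; j=2 S=122.2200 intr=6.4100 cont=19.6059 V=19.6059[hold]; j=3 S=171.3471 intr=0.0000 cont=5.1758 V=5.1758[hold]; j=4 S=240.2212 intr=0.0000 cont=0.5140 V=0.5140[hold]  S*(4)=62.1832
k=3: j=0 S=73.6276 intr=55.0024 cont=55.2566 V=55.2566[hold]; j=1 S=103.2226 intr=25.4074 cont=31.8876 V=31.8876[hold]; j=2 S=144.7137 intr=0.0000 cont=12.8397 V=12.8397[hold]; j=3 S=202.8823 intr=0.0000 cont=2.9932 V=2.9932[hold]  S*(3)=-
k=2: j=0 S=87.1782 intr=41.4518 cont=44.2316 V=44.2316[hold]; j=1 S=122.2200 intr=6.4100 cont=22.9389 V=22.9389[hold]; j=2 S=171.3471 intr=0.0000 cont=8.2242 V=8.2242[hold]  S*(2)=-
k=1: j=0 S=103.2226 intr=25.4074 cont=34.2036 V=34.2036[hold]; j=1 S=144.7137 intr=0.0000 cont=16.0308 V=16.0308[hold]  S*(1)=-
k=0: j=0 S=122.2200 intr=6.4100 cont=25.6551 V=25.6551[hold]  S*(0)=-

price = 25.6551
boundary = - - - - 62.1832 73.6276 87.1782 103.2226
tree:
25.6551
34.2036 16.0308
44.2316 22.9389 8.2242
55.2566 31.8876 12.8397 2.9932
66.4468 42.7918 19.6059 5.1758 0.5140
76.1123 55.0024 29.0822 8.8825 0.9659 0.0000
84.2754 66.4468 41.4518 15.1062 1.8151 0.0000 0.0000
91.1697 76.1123 55.0024 25.4074 3.4110 0.0000 0.0000 0.0000
96.9924 84.2754 66.4468 41.4518 6.4100 0.0000 0.0000 0.0000 0.0000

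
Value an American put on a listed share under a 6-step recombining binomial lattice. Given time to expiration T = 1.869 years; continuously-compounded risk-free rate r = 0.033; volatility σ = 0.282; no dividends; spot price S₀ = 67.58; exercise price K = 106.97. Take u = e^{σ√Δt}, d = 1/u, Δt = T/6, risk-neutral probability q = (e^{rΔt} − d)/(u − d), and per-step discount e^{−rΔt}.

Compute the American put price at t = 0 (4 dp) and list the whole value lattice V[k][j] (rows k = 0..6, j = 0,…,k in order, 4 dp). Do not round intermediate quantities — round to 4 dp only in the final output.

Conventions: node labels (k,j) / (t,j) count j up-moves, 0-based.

Δt=0.31150, u=1.17045, d=0.85437, q=0.49342, disc=e^(-rΔt)=0.98977
k=6 terminal: V=max(K-S,0) → 80.6857 70.9617 57.6401 39.3900 14.3882 0.0000 0.0000
k=5: j=0 S=30.7645 intr=76.2055 cont=75.1116 V=76.2055[EX]; j=1 S=42.1461 intr=64.8239 cont=63.7300 V=64.8239[EX]; j=2 S=57.7384 intr=49.2316 cont=48.1377 V=49.2316[EX]; j=3 S=79.0992 intr=27.8708 cont=26.7769 V=27.8708[EX]; j=4 S=108.3626 intr=0.0000 cont=7.2142 V=7.2142[hold]; j=5 S=148.4523 intr=0.0000 cont=0.0000 V=0.0000[hold]
k=4: j=0 S=36.0083 intr=70.9617 cont=69.8677 V=70.9617[EX]; j=1 S=49.3299 intr=57.6401 cont=56.5461 V=57.6401[EX]; j=2 S=67.5800 intr=39.3900 cont=38.2960 V=39.3900[EX]; j=3 S=92.5818 intr=14.3882 cont=17.4976 V=17.4976[hold]; j=4 S=126.8333 intr=0.0000 cont=3.6172 V=3.6172[hold]
k=3: j=0 S=42.1461 intr=64.8239 cont=63.7300 V=64.8239[EX]; j=1 S=57.7384 intr=49.2316 cont=48.1377 V=49.2316[EX]; j=2 S=79.0992 intr=27.8708 cont=28.2954 V=28.2954[hold]; j=3 S=108.3626 intr=0.0000 cont=10.5398 V=10.5398[hold]
k=2: j=0 S=49.3299 intr=57.6401 cont=56.5461 V=57.6401[EX]; j=1 S=67.5800 intr=39.3900 cont=38.5034 V=39.3900[EX]; j=2 S=92.5818 intr=14.3882 cont=19.3346 V=19.3346[hold]
k=1: j=0 S=57.7384 intr=49.2316 cont=48.1377 V=49.2316[EX]; j=1 S=79.0992 intr=27.8708 cont=29.1926 V=29.1926[hold]
k=0: j=0 S=67.5800 intr=39.3900 cont=38.9415 V=39.3900[EX]

price = 39.3900
tree:
39.3900
49.2316 29.1926
57.6401 39.3900 19.3346
64.8239 49.2316 28.2954 10.5398
70.9617 57.6401 39.3900 17.4976 3.6172
76.2055 64.8239 49.2316 27.8708 7.2142 0.0000
80.6857 70.9617 57.6401 39.3900 14.3882 0.0000 0.0000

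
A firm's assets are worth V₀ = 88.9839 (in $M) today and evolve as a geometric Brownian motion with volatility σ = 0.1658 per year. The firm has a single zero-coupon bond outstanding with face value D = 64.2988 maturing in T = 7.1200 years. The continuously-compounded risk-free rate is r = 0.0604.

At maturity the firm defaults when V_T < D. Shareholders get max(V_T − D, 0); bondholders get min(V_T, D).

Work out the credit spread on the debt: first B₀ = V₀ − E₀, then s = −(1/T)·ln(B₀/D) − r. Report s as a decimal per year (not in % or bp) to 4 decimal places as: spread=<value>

Apply the equity-as-call identities (strike 64.2988, horizon 7.1200 years):
d₁ = [ln(V₀/D) + (r + σ²/2)T] / (σ√T)
   = [ln(88.9839/64.2988) + (0.0604 + 0.5·0.1658²)·7.1200] / (0.1658·√7.1200)
   = [0.324914 + 0.527911] / 0.442410 = 1.927683
d₂ = d₁ − σ√T = 1.927683 − 0.442410 = 1.485274
N(d₁) = 0.973053,  N(d₂) = 0.931264,  e^(−rT) = 0.650478
E₀ = V₀·N(d₁) − D·e^(−rT)·N(d₂)
   = 88.9839·0.973053 − 64.2988·0.650478·0.931264 = 47.635946
B₀ = V₀ − E₀ = 88.9839 − 47.635946 = 41.347954
spread = −(1/T)·ln(B₀/D) − r = −(1/7.1200)·ln(41.347954/64.2988) − 0.0604 = 0.00161096

spread=0.0016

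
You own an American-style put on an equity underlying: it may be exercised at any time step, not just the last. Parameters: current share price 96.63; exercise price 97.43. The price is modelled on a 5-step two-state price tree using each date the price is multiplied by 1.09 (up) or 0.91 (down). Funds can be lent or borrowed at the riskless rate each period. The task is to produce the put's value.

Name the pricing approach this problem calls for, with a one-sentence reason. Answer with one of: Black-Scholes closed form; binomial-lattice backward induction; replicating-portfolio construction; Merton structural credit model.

framework: binomial-lattice backward induction

Key observation: early exercise of the strike-97.43 put must be checked at each of the 5 dates (spot 96.63), which forces a node-by-node comparison of intrinsic and continuation value backward from expiry.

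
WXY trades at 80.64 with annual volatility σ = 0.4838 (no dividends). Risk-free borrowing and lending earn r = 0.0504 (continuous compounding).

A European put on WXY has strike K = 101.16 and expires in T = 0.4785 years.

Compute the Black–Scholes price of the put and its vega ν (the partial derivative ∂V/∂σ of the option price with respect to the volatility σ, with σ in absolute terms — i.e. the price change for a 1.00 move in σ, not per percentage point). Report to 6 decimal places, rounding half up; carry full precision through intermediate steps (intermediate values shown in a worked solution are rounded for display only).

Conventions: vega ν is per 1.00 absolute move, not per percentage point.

price = 23.065472
ν = 20.217949

σ√T = 0.4838·√0.4785 = 0.334662
d₁ = (ln(S/K) + (r+σ²/2)T) / (σ√T) = (ln(80.64/101.16) + (0.0504+0.4838²/2)·0.4785) / 0.334662 = (-0.226709 + 0.080116) / 0.334662 = -0.438032
d₂ = d₁ − σ√T = -0.438032 − 0.334662 = -0.772694
e^{−rT} = 0.976172
N(−d₁) = 0.669318,  N(−d₂) = 0.780148
Put price V = K·e^{−rT}·N(−d₂) − S·N(−d₁) = 77.039309 − 53.973838 = 23.065472
φ(d₁) = (1/√(2π))·e^{−d₁²/2} = 0.362448
ν = S·φ(d₁)·√T = 20.217949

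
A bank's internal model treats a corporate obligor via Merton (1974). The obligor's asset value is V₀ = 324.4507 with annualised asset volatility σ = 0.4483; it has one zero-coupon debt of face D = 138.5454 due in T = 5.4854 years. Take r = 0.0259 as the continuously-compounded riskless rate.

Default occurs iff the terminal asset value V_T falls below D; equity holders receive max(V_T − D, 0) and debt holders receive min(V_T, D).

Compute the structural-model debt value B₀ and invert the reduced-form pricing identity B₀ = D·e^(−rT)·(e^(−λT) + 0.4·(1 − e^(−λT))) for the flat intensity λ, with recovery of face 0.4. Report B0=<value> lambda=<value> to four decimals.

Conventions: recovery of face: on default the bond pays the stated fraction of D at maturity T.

Work the structural quantities from V₀ = 324.4507 against face 138.5454:
d₁ = [ln(V₀/D) + (r + σ²/2)T] / (σ√T)
   = [ln(324.4507/138.5454) + (0.0259 + 0.5·0.4483²)·5.4854] / (0.4483·√5.4854)
   = [0.850936 + 0.693280] / 1.049960 = 1.470737
d₂ = d₁ − σ√T = 1.470737 − 1.049960 = 0.420777
N(d₁) = 0.929319,  N(d₂) = 0.663041,  e^(−rT) = 0.867559
E₀ = V₀·N(d₁) − D·e^(−rT)·N(d₂)
   = 324.4507·0.929319 − 138.5454·0.867559·0.663041 = 221.823096
B₀ = V₀ − E₀ = 324.4507 − 221.823096 = 102.627604
e^(−λT) = (B₀·e^(rT)/D − 0.4)/(1 − 0.4) = (102.6276·1.152659/138.5454 − 0.4)/0.6 = 0.75638883
λ = −ln(0.75638883)/5.4854 = 0.050899

B0=102.6276 lambda=0.0509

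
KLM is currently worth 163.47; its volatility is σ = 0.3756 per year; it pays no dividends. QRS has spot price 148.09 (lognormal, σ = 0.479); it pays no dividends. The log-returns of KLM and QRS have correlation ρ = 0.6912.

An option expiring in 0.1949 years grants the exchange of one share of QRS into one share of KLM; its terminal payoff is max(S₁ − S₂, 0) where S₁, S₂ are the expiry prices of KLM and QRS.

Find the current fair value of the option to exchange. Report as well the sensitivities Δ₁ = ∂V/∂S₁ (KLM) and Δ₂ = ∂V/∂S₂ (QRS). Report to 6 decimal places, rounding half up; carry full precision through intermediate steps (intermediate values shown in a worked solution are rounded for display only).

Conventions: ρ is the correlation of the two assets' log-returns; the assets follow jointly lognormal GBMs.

exchange price = 19.152670
Δ1 = 0.763725
Δ2 = -0.713710

σ_eff = √(σ₁² + σ₂² − 2ρσ₁σ₂) = √(0.3756² + 0.479² − 2·0.6912·0.3756·0.479) = 0.349006
d₁ = (ln(S₁/S₂) + (q₂ − q₁ + σ_eff²/2)T) / (σ_eff√T) = (ln(163.47/148.09) + (0.0 − 0.0 + 0.060903)·0.1949) / 0.154078 = 0.718335
d₂ = d₁ − σ_eff√T = 0.718335 − 0.154078 = 0.564257
N(d₁) = 0.763725,  N(d₂) = 0.713710
V = S₁·e^{−q₁T}·N(d₁) − S₂·e^{−q₂T}·N(d₂) = 124.846049 − 105.693379 = 19.152670
Key observation: no risk-free rate is needed — with the second asset as numeraire the exchange option is a call on the ratio S₁/S₂, and r cancels out of the value.
Δ₁ = e^{−q₁T}·N(d₁) = 0.763725;  Δ₂ = −e^{−q₂T}·N(d₂) = -0.713710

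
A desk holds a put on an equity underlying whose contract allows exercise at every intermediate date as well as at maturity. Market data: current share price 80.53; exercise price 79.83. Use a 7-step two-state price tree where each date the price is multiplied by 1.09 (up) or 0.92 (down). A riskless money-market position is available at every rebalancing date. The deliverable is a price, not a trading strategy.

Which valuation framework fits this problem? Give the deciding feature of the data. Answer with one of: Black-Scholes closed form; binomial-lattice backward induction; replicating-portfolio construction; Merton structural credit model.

framework: binomial-lattice backward induction

Key observation: an American put (K = 79.83, S₀ = 80.53) on a 7-date tree has no closed form — the optimal stopping decision is embedded and must be resolved recursively from expiry.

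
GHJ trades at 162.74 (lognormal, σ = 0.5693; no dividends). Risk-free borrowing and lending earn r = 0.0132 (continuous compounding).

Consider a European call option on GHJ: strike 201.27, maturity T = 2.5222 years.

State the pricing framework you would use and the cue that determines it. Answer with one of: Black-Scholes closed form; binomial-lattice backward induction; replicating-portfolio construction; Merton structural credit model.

Key observation: a European-exercise option on GHJ struck at 201.27 — a GBM underlying with constant parameters — admits an analytic price: the data contain no early exercise, no discrete tree, no debt structure.

framework: Black-Scholes closed form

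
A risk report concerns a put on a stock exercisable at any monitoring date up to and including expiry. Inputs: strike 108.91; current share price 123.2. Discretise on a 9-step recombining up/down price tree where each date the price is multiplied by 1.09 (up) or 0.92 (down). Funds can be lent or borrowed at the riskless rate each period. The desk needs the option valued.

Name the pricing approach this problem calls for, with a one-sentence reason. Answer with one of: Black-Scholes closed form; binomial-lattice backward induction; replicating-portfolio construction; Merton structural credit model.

Key observation: with exercise allowed before expiry on a discrete up/down model (9 steps from spot 123.2), the strike-108.91 put's value must be rolled back through the tree testing early exercise at each node.

framework: binomial-lattice backward induction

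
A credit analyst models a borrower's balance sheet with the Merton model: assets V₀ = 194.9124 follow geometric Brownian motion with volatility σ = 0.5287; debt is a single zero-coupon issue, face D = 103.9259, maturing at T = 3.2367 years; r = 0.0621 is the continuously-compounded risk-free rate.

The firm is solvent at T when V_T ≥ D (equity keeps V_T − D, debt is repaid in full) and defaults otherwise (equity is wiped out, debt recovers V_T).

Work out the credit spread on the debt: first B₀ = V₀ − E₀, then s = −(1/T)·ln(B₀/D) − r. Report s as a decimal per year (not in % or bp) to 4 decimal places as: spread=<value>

Work the structural quantities from V₀ = 194.9124 against face 103.9259:
d₁ = [ln(V₀/D) + (r + σ²/2)T] / (σ√T)
   = [ln(194.9124/103.9259) + (0.0621 + 0.5·0.5287²)·3.2367] / (0.5287·√3.2367)
   = [0.628872 + 0.653366] / 0.951175 = 1.348057
d₂ = d₁ − σ√T = 1.348057 − 0.951175 = 0.396882
N(d₁) = 0.911180,  N(d₂) = 0.654273,  e^(−rT) = 0.817913
E₀ = V₀·N(d₁) − D·e^(−rT)·N(d₂)
   = 194.9124·0.911180 − 103.9259·0.817913·0.654273 = 121.985551
B₀ = V₀ − E₀ = 194.9124 − 121.985551 = 72.926849
spread = −(1/T)·ln(B₀/D) − r = −(1/3.2367)·ln(72.926849/103.9259) − 0.0621 = 0.04733902

spread=0.0473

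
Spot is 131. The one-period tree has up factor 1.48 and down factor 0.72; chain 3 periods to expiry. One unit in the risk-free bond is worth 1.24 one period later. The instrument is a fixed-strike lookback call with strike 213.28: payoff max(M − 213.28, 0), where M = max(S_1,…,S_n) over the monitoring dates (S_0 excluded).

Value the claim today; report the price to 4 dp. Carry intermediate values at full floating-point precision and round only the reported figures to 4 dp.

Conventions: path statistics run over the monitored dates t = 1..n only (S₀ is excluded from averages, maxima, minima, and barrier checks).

price = 41.2255

Risk-neutral up-probability p* = (R−d)/(u−d) = (1.24−0.72)/(1.48−0.72) = 0.6842; the claim prices as the p*-weighted sum of path payoffs discounted by R^3.
Enumerate all 2^3 = 8 price paths (U = up ×1.48, D = down ×0.72); each path with k up-moves has probability p*^k·(1−p*)^(3−k).
DDD: M=94.3200, payoff=0.0000, prob=0.031491
UDD: M=193.8800, payoff=0.0000, prob=0.068232
DUD: M=139.5936, payoff=0.0000, prob=0.068232
UUD: M=286.9424, payoff=73.6624, prob=0.147835
DDU: M=100.5074, payoff=0.0000, prob=0.068232
UDU: M=206.5985, payoff=0.0000, prob=0.147835
DUU: M=206.5985, payoff=0.0000, prob=0.147835
UUU: M=424.6748, payoff=211.3948, prob=0.320309
Price = Σ prob·payoff / R^3 = 78.601537 / 1.906624 = 41.2255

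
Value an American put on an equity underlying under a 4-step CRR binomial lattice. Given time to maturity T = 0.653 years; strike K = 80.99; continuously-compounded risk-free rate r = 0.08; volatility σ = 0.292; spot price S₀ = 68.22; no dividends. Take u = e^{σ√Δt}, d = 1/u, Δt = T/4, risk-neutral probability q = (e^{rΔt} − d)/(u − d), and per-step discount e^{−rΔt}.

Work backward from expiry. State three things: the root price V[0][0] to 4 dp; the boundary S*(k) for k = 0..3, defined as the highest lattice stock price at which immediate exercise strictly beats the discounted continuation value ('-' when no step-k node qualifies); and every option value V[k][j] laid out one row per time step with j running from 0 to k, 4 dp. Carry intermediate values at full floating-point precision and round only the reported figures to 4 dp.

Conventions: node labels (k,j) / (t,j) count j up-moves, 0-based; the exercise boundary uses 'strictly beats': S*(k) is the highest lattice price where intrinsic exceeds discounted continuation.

Δt=0.16325  u=1.12522  d=0.88871  q=0.52612  discount=0.98702
step 4 (expiry): payoffs max(K−S,0) = 38.4342 27.1090 12.7700 0.0000 0.0000
step 3: (k=3,j=0): S=47.8847, K−S=33.1053, hold=32.0544 ⇒ V=33.1053 exercise | (k=3,j=1): S=60.6280, K−S=20.3620, hold=19.3111 ⇒ V=20.3620 exercise | (k=3,j=2): S=76.7626, K−S=4.2274, hold=5.9729 ⇒ V=5.9729 continue | (k=3,j=3): S=97.1911, K−S=0.0000, hold=0.0000 ⇒ V=0.0000 continue  boundary S*=60.6280
step 2: (k=2,j=0): S=53.8810, K−S=27.1090, hold=26.0582 ⇒ V=27.1090 exercise | (k=2,j=1): S=68.2200, K−S=12.7700, hold=12.6256 ⇒ V=12.7700 exercise | (k=2,j=2): S=86.3750, K−S=0.0000, hold=2.7937 ⇒ V=2.7937 continue  boundary S*=68.2200
step 1: (k=1,j=0): S=60.6280, K−S=20.3620, hold=19.3111 ⇒ V=20.3620 exercise | (k=1,j=1): S=76.7626, K−S=4.2274, hold=7.4237 ⇒ V=7.4237 continue  boundary S*=60.6280
step 0: (k=0,j=0): S=68.2200, K−S=12.7700, hold=13.3790 ⇒ V=13.3790 continue  boundary S*=-

price = 13.3790
boundary = - 60.6280 68.2200 60.6280
tree:
13.3790
20.3620 7.4237
27.1090 12.7700 2.7937
33.1053 20.3620 5.9729 0.0000
38.4342 27.1090 12.7700 0.0000 0.0000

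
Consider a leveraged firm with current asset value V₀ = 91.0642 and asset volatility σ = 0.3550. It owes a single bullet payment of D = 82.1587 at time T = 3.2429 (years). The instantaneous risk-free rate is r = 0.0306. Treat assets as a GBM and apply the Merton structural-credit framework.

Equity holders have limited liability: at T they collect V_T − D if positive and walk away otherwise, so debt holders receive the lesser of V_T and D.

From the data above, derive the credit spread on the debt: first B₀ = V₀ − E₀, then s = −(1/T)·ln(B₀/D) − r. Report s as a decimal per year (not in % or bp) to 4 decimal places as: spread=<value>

spread=0.0612

With assets at 91.0642 and a single debt payment of 82.1587 at 3.2429 years:
d₁ = [ln(V₀/D) + (r + σ²/2)T] / (σ√T)
   = [ln(91.0642/82.1587) + (0.0306 + 0.5·0.3550²)·3.2429] / (0.3550·√3.2429)
   = [0.102912 + 0.303576] / 0.639286 = 0.635847
d₂ = d₁ − σ√T = 0.635847 − 0.639286 = -0.003439
N(d₁) = 0.737562,  N(d₂) = 0.498628,  e^(−rT) = 0.905532
E₀ = V₀·N(d₁) − D·e^(−rT)·N(d₂)
   = 91.0642·0.737562 − 82.1587·0.905532·0.498628 = 30.068891
B₀ = V₀ − E₀ = 91.0642 − 30.068891 = 60.995309
spread = −(1/T)·ln(B₀/D) − r = −(1/3.2429)·ln(60.995309/82.1587) − 0.0306 = 0.06124859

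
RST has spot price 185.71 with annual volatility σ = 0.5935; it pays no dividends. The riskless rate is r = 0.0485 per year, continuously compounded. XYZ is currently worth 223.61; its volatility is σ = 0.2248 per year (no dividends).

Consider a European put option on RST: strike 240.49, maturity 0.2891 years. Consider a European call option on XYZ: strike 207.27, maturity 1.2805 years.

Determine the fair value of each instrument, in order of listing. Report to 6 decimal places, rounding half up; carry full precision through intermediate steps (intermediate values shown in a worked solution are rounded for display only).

[RST put K=240.49]
σ√T = 0.5935·√0.2891 = 0.319113
d₁ = (ln(S/K) + (r+σ²/2)T) / (σ√T) = (ln(185.71/240.49) + (0.0485+0.5935²/2)·0.2891) / 0.319113 = (-0.258492 + 0.064938) / 0.319113 = -0.606538
d₂ = d₁ − σ√T = -0.606538 − 0.319113 = -0.925651
e^{−rT} = 0.986076
N(−d₁) = 0.727921,  N(−d₂) = 0.822686
price = K·e^{−rT}·N(−d₂) − S·N(−d₁) = 195.093096 − 135.182239 = 59.910857
[XYZ call K=207.27]
σ√T = 0.2248·√1.2805 = 0.254382
d₁ = (ln(S/K) + (r+σ²/2)T) / (σ√T) = (ln(223.61/207.27) + (0.0485+0.2248²/2)·1.2805) / 0.254382 = (0.075881 + 0.094459) / 0.254382 = 0.669625
d₂ = d₁ − σ√T = 0.669625 − 0.254382 = 0.415243
e^{−rT} = 0.939785
N(d₁) = 0.748452,  N(d₂) = 0.661018
price = S·N(d₁) − K·e^{−rT}·N(d₂) = 167.361266 − 128.759201 = 38.602065

price(RST put K=240.49) = 59.910857
price(XYZ call K=207.27) = 38.602065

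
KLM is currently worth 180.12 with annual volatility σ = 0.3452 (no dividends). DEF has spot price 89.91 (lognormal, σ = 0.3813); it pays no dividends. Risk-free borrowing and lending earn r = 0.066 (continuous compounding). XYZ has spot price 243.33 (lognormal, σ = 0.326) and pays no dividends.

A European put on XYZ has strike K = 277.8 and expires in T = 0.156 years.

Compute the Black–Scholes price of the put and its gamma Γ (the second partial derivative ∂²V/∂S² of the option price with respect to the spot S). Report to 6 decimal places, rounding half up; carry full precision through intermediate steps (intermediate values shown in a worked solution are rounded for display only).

price = 34.675722
Γ = 0.008610

σ√T = 0.326·√0.156 = 0.128760
d₁ = (ln(S/K) + (r+σ²/2)T) / (σ√T) = (ln(243.33/277.8) + (0.066+0.326²/2)·0.156) / 0.128760 = (-0.132483 + 0.018586) / 0.128760 = -0.884573
d₂ = d₁ − σ√T = -0.884573 − 0.128760 = -1.013333
e^{−rT} = 0.989757
N(−d₁) = 0.811807,  N(−d₂) = 0.844549
Put price V = K·e^{−rT}·N(−d₂) − S·N(−d₁) = 232.212609 − 197.536887 = 34.675722
φ(d₁) = (1/√(2π))·e^{−d₁²/2} = 0.269773
Γ = φ(d₁) / (S·σ·√T) = 0.008610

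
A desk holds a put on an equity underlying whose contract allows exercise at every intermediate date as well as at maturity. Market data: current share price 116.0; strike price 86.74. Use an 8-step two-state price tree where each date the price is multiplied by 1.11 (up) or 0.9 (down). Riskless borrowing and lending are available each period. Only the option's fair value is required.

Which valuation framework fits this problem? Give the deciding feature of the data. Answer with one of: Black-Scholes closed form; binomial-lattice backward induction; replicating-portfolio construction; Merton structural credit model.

Key observation: early exercise of the strike-86.74 put must be checked at each of the 8 dates (spot 116), which forces a node-by-node comparison of intrinsic and continuation value backward from expiry.

framework: binomial-lattice backward induction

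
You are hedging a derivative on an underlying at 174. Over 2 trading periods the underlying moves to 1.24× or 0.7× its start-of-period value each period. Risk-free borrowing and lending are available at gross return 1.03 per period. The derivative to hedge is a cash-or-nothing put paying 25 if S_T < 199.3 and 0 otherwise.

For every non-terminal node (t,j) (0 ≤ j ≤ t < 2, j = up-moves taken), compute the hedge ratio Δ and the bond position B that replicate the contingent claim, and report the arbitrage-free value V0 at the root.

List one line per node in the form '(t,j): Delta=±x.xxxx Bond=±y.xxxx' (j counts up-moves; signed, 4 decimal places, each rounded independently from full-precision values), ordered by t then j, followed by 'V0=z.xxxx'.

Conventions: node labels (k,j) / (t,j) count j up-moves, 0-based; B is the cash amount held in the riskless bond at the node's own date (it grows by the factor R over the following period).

(0,0): Delta=-0.1579 Bond=42.2326
(1,0): Delta=0.0000 Bond=24.2718
(1,1): Delta=-0.2146 Bond=55.7353
V0=14.7644

Arbitrage-free pricing uses the up-move probability p* = (R−d)/(u−d) = 0.6111, discounting each step at R = 1.03.
Payoffs at expiry: V(2,0)=25.0000, V(2,1)=25.0000, V(2,2)=0.0000
Node (1,0) S=121.8000: V=(p*·25.0000+(1−p*)·25.0000)/1.03=24.2718; Δ=(25.0000−25.0000)/(151.0320−85.2600)=0.0000; B=V−Δ·S=24.2718
Node (1,1) S=215.7600: V=(p*·0.0000+(1−p*)·25.0000)/1.03=9.4391; Δ=(0.0000−25.0000)/(267.5424−151.0320)=-0.2146; B=V−Δ·S=55.7353
Node (0,0) S=174.0000: V=(p*·9.4391+(1−p*)·24.2718)/1.03=14.7644; Δ=(9.4391−24.2718)/(215.7600−121.8000)=-0.1579; B=V−Δ·S=42.2326
Check: Δ(0,0)·S0 + B(0,0) = 14.7644 = V0.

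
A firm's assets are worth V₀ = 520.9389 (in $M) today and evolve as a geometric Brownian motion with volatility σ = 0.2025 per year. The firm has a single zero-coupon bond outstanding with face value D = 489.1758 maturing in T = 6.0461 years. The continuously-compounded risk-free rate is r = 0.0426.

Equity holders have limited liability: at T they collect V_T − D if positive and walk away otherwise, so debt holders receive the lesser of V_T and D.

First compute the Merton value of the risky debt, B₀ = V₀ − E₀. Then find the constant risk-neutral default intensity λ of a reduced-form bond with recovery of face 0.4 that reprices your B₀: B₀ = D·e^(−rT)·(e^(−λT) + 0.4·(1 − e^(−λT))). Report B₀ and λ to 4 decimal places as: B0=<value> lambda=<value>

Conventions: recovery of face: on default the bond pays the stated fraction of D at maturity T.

With assets at 520.9389 and a single debt payment of 489.1758 at 6.0461 years:
d₁ = [ln(V₀/D) + (r + σ²/2)T] / (σ√T)
   = [ln(520.9389/489.1758) + (0.0426 + 0.5·0.2025²)·6.0461] / (0.2025·√6.0461)
   = [0.062911 + 0.381528] / 0.497924 = 0.892584
d₂ = d₁ − σ√T = 0.892584 − 0.497924 = 0.394660
N(d₁) = 0.813960,  N(d₂) = 0.653453,  e^(−rT) = 0.772932
E₀ = V₀·N(d₁) − D·e^(−rT)·N(d₂)
   = 520.9389·0.813960 − 489.1758·0.772932·0.653453 = 176.952916
B₀ = V₀ − E₀ = 520.9389 − 176.952916 = 343.985984
e^(−λT) = (B₀·e^(rT)/D − 0.4)/(1 − 0.4) = (343.9860·1.293774/489.1758 − 0.4)/0.6 = 0.84962629
λ = −ln(0.84962629)/6.0461 = 0.026953

B0=343.9860 lambda=0.0270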